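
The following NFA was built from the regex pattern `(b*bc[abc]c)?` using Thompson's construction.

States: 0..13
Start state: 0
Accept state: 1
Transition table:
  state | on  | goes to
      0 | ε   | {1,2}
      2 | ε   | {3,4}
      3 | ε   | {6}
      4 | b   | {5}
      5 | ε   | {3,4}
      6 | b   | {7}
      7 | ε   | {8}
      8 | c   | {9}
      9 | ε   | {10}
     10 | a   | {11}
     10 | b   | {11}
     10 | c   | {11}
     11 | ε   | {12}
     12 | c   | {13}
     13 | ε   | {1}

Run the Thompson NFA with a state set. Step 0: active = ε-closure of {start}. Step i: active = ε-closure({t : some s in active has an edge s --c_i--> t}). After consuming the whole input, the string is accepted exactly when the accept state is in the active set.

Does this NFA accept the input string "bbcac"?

Answer: ACCEPT

Trace:
initial (ε-close {0}): {0,1,2,3,4,6}
'b' @ 1: {3,4,5,6,7,8}
'b' @ 2: {3,4,5,6,7,8}
'c' @ 3: {9,10}
'a' @ 4: {11,12}
'c' @ 5: {1,13}  (accept∈set)
end set {1,13} — state 1 in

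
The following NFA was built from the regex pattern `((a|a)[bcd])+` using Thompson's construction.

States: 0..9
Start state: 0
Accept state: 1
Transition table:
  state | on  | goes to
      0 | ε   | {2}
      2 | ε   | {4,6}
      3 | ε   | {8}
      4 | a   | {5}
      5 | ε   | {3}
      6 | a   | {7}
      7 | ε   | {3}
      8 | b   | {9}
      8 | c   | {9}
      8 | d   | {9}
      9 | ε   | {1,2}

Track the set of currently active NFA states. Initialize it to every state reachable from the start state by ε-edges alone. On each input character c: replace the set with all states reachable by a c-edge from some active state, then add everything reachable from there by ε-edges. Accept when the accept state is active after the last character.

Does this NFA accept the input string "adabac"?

Answer: ACCEPT

Steps:
initial (ε-close {0}): {0,2,4,6}
'a' @ 1: {3,5,7,8}
'd' @ 2: {1,2,4,6,9}  (accept∈set)
'a' @ 3: {3,5,7,8}
'b' @ 4: {1,2,4,6,9}  (accept∈set)
'a' @ 5: {3,5,7,8}
'c' @ 6: {1,2,4,6,9}  (accept∈set)
final: {1,2,4,6,9}; accept 1 in set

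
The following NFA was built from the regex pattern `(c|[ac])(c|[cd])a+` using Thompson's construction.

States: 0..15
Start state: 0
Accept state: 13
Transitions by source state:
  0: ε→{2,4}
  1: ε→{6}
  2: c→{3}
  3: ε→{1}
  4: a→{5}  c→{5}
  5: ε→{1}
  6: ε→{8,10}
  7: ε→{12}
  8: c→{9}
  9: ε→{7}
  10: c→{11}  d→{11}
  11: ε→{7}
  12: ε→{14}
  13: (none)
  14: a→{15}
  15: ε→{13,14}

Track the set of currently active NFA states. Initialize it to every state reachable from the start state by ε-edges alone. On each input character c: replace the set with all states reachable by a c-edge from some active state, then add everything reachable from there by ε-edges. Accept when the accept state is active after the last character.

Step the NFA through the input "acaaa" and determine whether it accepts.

S₀ = ε-closure({0}) = {0,2,4}
'a' @ 1: {1,5,6,8,10}
'c' @ 2: {7,9,11,12,14}
'a' @ 3: {13,14,15}  [accepting]
'a' @ 4: {13,14,15}  [accepting]
'a' @ 5: {13,14,15}  [accepting]
end set {13,14,15} — state 13 in

Answer: ACCEPT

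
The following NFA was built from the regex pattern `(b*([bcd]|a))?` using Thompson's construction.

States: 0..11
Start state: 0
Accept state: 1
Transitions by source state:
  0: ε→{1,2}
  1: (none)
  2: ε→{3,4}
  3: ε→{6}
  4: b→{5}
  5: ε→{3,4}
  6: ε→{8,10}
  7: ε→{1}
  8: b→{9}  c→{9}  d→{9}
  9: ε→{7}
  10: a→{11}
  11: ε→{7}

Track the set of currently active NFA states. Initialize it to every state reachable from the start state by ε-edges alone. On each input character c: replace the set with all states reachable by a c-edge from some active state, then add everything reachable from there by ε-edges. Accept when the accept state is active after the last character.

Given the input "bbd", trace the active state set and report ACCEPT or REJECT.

Answer: ACCEPT

Steps:
start: ε-closure({0}) = {0,1,2,3,4,6,8,10}
'b' @ 1: {1,3,4,5,6,7,8,9,10}  [accepting]
'b' @ 2: {1,3,4,5,6,7,8,9,10}  [accepting]
'd' @ 3: {1,7,9}  [accepting]
final: {1,7,9}; accept 1 in set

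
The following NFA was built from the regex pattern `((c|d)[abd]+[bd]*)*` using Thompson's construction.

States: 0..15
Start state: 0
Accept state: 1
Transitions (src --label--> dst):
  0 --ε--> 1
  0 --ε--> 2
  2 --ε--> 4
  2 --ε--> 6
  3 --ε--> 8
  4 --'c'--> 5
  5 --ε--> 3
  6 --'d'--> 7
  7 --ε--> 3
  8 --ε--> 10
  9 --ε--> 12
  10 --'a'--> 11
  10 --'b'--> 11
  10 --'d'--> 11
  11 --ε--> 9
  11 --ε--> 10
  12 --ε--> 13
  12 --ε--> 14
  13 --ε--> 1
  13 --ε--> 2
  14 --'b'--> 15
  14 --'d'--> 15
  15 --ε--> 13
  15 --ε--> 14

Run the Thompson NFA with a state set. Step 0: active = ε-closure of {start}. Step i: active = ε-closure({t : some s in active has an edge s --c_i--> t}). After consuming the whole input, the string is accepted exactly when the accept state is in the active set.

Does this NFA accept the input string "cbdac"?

S₀ = ε-closure({0}) = {0,1,2,4,6}
'c' @ 1: {3,5,8,10}
'b' @ 2: {1,2,4,6,9,10,11,12,13,14}  ✓accept
'd' @ 3: {1,2,3,4,6,7,8,9,10,11,12,13,14,15}  ✓accept
'a' @ 4: {1,2,4,6,9,10,11,12,13,14}  ✓accept
'c' @ 5: {3,5,8,10}
final: {3,5,8,10}; accept 1 not in set

Answer: REJECT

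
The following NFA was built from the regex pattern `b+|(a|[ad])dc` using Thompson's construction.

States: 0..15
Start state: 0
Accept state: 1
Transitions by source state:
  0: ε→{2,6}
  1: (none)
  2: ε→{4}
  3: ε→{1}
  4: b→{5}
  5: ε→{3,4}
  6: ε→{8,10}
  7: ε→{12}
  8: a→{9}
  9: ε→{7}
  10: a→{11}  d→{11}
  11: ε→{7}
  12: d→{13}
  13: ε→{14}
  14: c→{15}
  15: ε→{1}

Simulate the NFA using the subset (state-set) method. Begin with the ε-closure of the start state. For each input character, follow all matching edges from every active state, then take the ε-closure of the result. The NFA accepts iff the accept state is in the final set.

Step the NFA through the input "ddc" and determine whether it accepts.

Answer: ACCEPT

Trace:
start: ε-closure({0}) = {0,2,4,6,8,10}
'd' @ 1: {7,11,12}
'd' @ 2: {13,14}
'c' @ 3: {1,15}  (accept∈set)
end set {1,15} — state 1 in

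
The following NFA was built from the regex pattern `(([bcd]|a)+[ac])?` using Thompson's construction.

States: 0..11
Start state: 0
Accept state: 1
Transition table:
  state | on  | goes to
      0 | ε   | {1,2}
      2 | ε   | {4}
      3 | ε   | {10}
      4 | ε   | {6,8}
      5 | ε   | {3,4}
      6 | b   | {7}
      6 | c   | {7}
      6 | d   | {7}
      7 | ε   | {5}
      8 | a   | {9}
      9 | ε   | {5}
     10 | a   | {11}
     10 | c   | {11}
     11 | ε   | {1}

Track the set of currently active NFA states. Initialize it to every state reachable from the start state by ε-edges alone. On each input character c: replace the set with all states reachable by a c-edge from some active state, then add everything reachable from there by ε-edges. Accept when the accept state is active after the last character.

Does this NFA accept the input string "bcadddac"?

start: ε-closure({0}) = {0,1,2,4,6,8}
'b' @ 1: {3,4,5,6,7,8,10}
'c' @ 2: {1,3,4,5,6,7,8,10,11}  [accepting]
'a' @ 3: {1,3,4,5,6,8,9,10,11}  [accepting]
'd' @ 4: {3,4,5,6,7,8,10}
'd' @ 5: {3,4,5,6,7,8,10}
'd' @ 6: {3,4,5,6,7,8,10}
'a' @ 7: {1,3,4,5,6,8,9,10,11}  [accepting]
'c' @ 8: {1,3,4,5,6,7,8,10,11}  [accepting]
final: {1,3,4,5,6,7,8,10,11}; accept 1 in set

Answer: ACCEPT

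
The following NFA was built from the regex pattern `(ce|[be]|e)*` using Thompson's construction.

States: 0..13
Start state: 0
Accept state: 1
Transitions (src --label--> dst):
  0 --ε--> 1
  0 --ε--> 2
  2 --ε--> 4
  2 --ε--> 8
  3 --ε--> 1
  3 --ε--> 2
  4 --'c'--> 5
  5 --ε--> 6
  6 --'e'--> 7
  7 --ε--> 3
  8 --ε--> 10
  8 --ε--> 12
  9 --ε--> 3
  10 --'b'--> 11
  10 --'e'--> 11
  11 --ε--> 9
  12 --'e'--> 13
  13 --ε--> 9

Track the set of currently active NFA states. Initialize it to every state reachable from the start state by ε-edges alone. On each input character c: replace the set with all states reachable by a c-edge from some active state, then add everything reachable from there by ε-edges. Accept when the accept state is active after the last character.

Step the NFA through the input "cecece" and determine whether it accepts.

initial (ε-close {0}): {0,1,2,4,8,10,12}
'c' @ 1: {5,6}
'e' @ 2: {1,2,3,4,7,8,10,12}  [accepting]
'c' @ 3: {5,6}
'e' @ 4: {1,2,3,4,7,8,10,12}  [accepting]
'c' @ 5: {5,6}
'e' @ 6: {1,2,3,4,7,8,10,12}  [accepting]
end set {1,2,3,4,7,8,10,12} — state 1 in

Answer: ACCEPT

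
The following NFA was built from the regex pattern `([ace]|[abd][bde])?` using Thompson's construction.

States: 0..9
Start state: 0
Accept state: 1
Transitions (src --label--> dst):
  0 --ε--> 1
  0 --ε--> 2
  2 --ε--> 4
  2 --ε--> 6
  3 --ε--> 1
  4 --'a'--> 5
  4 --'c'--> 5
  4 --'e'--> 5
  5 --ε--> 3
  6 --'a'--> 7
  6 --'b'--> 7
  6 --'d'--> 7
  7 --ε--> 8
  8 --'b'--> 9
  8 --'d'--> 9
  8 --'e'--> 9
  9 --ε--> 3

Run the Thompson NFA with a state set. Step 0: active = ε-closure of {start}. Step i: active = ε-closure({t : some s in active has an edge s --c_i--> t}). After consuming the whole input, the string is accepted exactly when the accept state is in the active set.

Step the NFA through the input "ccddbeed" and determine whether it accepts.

Answer: REJECT

Trace:
start: ε-closure({0}) = {0,1,2,4,6}
'c' @ 1: {1,3,5}  ✓accept
'c' @ 2: {}  — state set empty
rest 'ddbeed' ignored (set empty)
final: {}; accept 1 not in set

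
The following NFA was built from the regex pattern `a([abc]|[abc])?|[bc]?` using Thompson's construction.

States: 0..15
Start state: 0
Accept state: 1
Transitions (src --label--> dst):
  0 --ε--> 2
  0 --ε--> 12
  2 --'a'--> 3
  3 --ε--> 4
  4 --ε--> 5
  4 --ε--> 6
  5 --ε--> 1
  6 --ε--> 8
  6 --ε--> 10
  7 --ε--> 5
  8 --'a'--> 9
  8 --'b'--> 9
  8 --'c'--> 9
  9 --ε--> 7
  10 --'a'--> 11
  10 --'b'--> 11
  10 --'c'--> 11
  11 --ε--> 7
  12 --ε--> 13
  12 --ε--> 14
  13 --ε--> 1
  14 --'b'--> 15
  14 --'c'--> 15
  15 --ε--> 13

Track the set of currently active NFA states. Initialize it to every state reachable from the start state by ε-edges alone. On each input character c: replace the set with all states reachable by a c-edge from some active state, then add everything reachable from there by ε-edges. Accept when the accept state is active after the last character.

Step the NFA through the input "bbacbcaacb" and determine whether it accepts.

Answer: REJECT

Steps:
initial (ε-close {0}): {0,1,2,12,13,14}
'b' @ 1: {1,13,15}  [accepting]
'b' @ 2: {}  — dead — no transitions
rest 'acbcaacb' ignored (set empty)
end set {} — state 1 not in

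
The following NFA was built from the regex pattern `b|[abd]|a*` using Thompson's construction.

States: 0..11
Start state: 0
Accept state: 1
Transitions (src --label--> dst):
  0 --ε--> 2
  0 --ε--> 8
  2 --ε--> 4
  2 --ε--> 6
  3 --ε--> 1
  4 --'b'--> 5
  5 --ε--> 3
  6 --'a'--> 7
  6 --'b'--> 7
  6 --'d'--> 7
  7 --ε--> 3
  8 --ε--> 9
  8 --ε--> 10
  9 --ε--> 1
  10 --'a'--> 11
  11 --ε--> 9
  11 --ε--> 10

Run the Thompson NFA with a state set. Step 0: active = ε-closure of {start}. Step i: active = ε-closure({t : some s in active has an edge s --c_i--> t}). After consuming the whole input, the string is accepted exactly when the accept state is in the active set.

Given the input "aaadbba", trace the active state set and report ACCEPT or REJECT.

S₀ = ε-closure({0}) = {0,1,2,4,6,8,9,10}
'a' @ 1: {1,3,7,9,10,11}  [accepting]
'a' @ 2: {1,9,10,11}  [accepting]
'a' @ 3: {1,9,10,11}  [accepting]
'd' @ 4: {}  — state set empty
rest 'bba' ignored (set empty)
after full input: {}  (accept=1 not in)

Answer: REJECT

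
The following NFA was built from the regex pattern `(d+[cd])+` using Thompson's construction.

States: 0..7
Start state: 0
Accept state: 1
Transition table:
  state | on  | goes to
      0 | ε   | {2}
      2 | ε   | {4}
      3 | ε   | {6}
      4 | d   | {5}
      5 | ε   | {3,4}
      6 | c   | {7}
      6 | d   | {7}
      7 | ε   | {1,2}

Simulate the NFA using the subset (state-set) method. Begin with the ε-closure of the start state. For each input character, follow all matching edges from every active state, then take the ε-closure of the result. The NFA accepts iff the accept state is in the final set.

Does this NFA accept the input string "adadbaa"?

S₀ = ε-closure({0}) = {0,2,4}
'a' @ 1: {}  — state set empty
rest 'dadbaa' ignored (set empty)
final: {}; accept 1 not in set

Answer: REJECT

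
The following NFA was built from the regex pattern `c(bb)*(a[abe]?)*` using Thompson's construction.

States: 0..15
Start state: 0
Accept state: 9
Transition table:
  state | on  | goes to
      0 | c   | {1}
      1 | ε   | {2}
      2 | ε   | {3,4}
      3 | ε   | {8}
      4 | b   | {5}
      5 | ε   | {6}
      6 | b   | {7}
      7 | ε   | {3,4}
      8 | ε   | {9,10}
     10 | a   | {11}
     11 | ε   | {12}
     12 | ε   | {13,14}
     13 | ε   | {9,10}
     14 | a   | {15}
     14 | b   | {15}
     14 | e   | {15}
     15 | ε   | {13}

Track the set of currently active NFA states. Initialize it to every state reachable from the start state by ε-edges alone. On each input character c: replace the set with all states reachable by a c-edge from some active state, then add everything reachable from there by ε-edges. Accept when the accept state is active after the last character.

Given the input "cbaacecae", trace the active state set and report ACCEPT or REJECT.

Answer: REJECT

Steps:
initial (ε-close {0}): {0}
'c' @ 1: {1,2,3,4,8,9,10}  [accepting]
'b' @ 2: {5,6}
'a' @ 3: {}  — state set empty
rest 'acecae' ignored (set empty)
final: {}; accept 9 not in set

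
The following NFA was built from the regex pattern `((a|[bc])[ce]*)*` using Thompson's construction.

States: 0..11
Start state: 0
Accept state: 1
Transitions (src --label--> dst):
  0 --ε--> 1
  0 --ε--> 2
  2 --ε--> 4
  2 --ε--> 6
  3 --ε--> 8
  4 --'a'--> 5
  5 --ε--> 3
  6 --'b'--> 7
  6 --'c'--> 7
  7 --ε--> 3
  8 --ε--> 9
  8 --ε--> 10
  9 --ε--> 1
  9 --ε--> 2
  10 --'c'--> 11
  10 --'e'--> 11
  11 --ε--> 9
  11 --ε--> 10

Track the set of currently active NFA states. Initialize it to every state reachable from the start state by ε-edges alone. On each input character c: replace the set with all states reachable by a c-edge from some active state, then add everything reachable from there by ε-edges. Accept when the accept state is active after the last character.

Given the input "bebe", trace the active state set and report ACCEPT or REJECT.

S₀ = ε-closure({0}) = {0,1,2,4,6}
'b' @ 1: {1,2,3,4,6,7,8,9,10}  [accepting]
'e' @ 2: {1,2,4,6,9,10,11}  [accepting]
'b' @ 3: {1,2,3,4,6,7,8,9,10}  [accepting]
'e' @ 4: {1,2,4,6,9,10,11}  [accepting]
after full input: {1,2,4,6,9,10,11}  (accept=1 in)

Answer: ACCEPT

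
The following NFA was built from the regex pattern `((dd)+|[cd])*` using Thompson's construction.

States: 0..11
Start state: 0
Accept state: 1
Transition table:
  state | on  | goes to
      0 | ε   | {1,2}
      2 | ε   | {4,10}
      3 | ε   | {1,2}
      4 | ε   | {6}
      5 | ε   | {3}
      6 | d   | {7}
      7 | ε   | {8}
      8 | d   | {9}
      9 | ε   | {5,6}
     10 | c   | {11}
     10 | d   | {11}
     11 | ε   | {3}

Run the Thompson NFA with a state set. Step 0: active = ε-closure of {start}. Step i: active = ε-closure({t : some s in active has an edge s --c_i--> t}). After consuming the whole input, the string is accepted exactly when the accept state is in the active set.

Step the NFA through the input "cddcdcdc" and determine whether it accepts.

Answer: ACCEPT

Steps:
start: ε-closure({0}) = {0,1,2,4,6,10}
'c' @ 1: {1,2,3,4,6,10,11}  ✓accept
'd' @ 2: {1,2,3,4,6,7,8,10,11}  ✓accept
'd' @ 3: {1,2,3,4,5,6,7,8,9,10,11}  ✓accept
'c' @ 4: {1,2,3,4,6,10,11}  ✓accept
'd' @ 5: {1,2,3,4,6,7,8,10,11}  ✓accept
'c' @ 6: {1,2,3,4,6,10,11}  ✓accept
'd' @ 7: {1,2,3,4,6,7,8,10,11}  ✓accept
'c' @ 8: {1,2,3,4,6,10,11}  ✓accept
end set {1,2,3,4,6,10,11} — state 1 in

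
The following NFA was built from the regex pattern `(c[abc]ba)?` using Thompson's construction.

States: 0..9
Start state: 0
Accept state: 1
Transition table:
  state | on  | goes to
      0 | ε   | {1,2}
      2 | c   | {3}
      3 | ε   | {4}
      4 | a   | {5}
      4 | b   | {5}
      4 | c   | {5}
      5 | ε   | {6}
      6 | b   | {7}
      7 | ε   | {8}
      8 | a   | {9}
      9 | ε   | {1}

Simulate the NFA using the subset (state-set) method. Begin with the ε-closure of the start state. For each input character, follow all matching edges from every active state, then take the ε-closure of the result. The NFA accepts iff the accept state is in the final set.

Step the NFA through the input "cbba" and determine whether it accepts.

initial (ε-close {0}): {0,1,2}
'c' @ 1: {3,4}
'b' @ 2: {5,6}
'b' @ 3: {7,8}
'a' @ 4: {1,9}  (accept∈set)
end set {1,9} — state 1 in

Answer: ACCEPT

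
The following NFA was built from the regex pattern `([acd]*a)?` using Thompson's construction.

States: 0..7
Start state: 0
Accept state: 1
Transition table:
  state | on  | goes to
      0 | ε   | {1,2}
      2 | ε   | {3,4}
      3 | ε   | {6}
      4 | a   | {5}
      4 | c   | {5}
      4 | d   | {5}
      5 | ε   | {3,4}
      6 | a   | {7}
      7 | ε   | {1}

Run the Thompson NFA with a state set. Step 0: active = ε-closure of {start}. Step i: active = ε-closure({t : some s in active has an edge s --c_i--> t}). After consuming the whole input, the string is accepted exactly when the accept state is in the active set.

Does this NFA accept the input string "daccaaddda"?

Answer: ACCEPT

Derivation:
S₀ = ε-closure({0}) = {0,1,2,3,4,6}
'd' @ 1: {3,4,5,6}
'a' @ 2: {1,3,4,5,6,7}  [accepting]
'c' @ 3: {3,4,5,6}
'c' @ 4: {3,4,5,6}
'a' @ 5: {1,3,4,5,6,7}  [accepting]
'a' @ 6: {1,3,4,5,6,7}  [accepting]
'd' @ 7: {3,4,5,6}
'd' @ 8: {3,4,5,6}
'd' @ 9: {3,4,5,6}
'a' @ 10: {1,3,4,5,6,7}  [accepting]
end set {1,3,4,5,6,7} — state 1 in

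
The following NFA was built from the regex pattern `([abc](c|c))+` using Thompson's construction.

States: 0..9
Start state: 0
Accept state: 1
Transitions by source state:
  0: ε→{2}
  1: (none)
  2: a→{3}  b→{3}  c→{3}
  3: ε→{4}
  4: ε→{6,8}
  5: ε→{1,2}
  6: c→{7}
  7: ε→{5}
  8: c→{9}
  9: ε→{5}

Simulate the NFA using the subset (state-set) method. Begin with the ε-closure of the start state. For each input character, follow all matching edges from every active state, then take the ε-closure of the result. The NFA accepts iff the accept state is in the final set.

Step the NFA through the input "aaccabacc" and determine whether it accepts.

initial (ε-close {0}): {0,2}
'a' @ 1: {3,4,6,8}
'a' @ 2: {}  — dead — no transitions
rest 'ccabacc' ignored (set empty)
final: {}; accept 1 not in set

Answer: REJECT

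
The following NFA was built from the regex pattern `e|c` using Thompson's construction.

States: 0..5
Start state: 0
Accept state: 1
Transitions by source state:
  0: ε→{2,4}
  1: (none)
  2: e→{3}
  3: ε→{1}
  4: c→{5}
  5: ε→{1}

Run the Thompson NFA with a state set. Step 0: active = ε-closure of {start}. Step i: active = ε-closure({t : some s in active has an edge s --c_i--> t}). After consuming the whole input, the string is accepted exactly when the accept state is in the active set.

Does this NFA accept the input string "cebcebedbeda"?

Answer: REJECT

Derivation:
start: ε-closure({0}) = {0,2,4}
'c' @ 1: {1,5}  [accepting]
'e' @ 2: {}  — state set empty
rest 'bcebedbeda' ignored (set empty)
final: {}; accept 1 not in set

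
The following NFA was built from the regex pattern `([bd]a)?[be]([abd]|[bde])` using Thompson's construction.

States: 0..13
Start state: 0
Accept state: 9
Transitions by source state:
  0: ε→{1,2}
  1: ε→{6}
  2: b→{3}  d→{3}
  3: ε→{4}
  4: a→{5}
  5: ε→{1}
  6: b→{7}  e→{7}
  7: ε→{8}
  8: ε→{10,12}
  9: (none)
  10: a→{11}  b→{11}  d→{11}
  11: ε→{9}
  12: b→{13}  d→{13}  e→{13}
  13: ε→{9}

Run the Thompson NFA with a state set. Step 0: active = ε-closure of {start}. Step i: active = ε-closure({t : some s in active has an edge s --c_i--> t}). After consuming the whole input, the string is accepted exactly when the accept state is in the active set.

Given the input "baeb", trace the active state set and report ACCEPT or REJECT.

S₀ = ε-closure({0}) = {0,1,2,6}
'b' @ 1: {3,4,7,8,10,12}
'a' @ 2: {1,5,6,9,11}  (accept∈set)
'e' @ 3: {7,8,10,12}
'b' @ 4: {9,11,13}  (accept∈set)
after full input: {9,11,13}  (accept=9 in)

Answer: ACCEPT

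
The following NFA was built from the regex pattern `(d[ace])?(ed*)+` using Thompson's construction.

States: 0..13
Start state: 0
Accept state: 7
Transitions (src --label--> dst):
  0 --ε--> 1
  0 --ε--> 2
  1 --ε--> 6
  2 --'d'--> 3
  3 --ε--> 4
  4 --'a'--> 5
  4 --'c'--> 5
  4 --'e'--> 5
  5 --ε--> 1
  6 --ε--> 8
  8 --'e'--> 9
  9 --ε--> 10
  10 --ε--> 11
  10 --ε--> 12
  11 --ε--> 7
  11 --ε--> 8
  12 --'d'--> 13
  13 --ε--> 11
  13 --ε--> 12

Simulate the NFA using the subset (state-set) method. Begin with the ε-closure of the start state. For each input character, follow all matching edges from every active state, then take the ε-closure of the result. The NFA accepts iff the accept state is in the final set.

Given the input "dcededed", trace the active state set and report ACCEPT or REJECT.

Answer: ACCEPT

Steps:
initial (ε-close {0}): {0,1,2,6,8}
'd' @ 1: {3,4}
'c' @ 2: {1,5,6,8}
'e' @ 3: {7,8,9,10,11,12}  ✓accept
'd' @ 4: {7,8,11,12,13}  ✓accept
'e' @ 5: {7,8,9,10,11,12}  ✓accept
'd' @ 6: {7,8,11,12,13}  ✓accept
'e' @ 7: {7,8,9,10,11,12}  ✓accept
'd' @ 8: {7,8,11,12,13}  ✓accept
after full input: {7,8,11,12,13}  (accept=7 in)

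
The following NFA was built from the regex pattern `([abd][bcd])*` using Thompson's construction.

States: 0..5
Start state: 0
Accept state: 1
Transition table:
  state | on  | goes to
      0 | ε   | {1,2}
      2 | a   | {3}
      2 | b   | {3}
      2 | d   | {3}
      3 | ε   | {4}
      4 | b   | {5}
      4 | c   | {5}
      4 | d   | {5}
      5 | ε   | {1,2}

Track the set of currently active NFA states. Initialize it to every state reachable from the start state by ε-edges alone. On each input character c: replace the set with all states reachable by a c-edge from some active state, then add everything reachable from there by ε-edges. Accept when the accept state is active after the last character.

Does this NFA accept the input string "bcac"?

Answer: ACCEPT

Steps:
initial (ε-close {0}): {0,1,2}
'b' @ 1: {3,4}
'c' @ 2: {1,2,5}  ✓accept
'a' @ 3: {3,4}
'c' @ 4: {1,2,5}  ✓accept
final: {1,2,5}; accept 1 in set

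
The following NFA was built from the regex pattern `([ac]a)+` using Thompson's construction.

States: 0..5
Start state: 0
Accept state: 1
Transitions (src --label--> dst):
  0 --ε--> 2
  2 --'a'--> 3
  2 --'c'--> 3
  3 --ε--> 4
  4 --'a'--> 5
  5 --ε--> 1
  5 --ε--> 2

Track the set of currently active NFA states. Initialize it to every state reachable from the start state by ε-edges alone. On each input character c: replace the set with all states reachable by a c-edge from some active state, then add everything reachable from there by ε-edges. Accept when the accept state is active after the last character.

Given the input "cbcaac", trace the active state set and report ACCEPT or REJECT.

Answer: REJECT

Derivation:
initial (ε-close {0}): {0,2}
'c' @ 1: {3,4}
'b' @ 2: {}  — no active states
rest 'caac' ignored (set empty)
end set {} — state 1 not in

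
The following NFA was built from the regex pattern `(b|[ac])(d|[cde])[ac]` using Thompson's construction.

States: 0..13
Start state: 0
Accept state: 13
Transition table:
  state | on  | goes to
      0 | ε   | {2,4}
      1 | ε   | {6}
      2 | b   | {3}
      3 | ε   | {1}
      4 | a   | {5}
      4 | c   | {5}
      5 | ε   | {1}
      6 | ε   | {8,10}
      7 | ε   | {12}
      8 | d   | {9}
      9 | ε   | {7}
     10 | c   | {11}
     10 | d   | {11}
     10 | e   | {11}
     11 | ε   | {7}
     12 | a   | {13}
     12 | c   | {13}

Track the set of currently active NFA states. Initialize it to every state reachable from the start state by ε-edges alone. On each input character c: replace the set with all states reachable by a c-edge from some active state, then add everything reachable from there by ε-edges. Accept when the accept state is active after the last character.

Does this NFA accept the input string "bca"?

Answer: ACCEPT

Trace:
start: ε-closure({0}) = {0,2,4}
'b' @ 1: {1,3,6,8,10}
'c' @ 2: {7,11,12}
'a' @ 3: {13}  (accept∈set)
end set {13} — state 13 in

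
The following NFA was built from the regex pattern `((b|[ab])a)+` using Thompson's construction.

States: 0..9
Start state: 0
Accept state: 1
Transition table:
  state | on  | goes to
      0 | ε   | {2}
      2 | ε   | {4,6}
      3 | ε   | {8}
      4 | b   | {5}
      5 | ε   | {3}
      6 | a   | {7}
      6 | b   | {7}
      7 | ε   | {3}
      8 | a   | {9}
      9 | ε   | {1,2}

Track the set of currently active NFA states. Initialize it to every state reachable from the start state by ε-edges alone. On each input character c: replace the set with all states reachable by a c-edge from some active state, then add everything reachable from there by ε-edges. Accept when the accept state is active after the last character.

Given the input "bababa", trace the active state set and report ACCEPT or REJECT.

initial (ε-close {0}): {0,2,4,6}
'b' @ 1: {3,5,7,8}
'a' @ 2: {1,2,4,6,9}  (accept∈set)
'b' @ 3: {3,5,7,8}
'a' @ 4: {1,2,4,6,9}  (accept∈set)
'b' @ 5: {3,5,7,8}
'a' @ 6: {1,2,4,6,9}  (accept∈set)
end set {1,2,4,6,9} — state 1 in

Answer: ACCEPT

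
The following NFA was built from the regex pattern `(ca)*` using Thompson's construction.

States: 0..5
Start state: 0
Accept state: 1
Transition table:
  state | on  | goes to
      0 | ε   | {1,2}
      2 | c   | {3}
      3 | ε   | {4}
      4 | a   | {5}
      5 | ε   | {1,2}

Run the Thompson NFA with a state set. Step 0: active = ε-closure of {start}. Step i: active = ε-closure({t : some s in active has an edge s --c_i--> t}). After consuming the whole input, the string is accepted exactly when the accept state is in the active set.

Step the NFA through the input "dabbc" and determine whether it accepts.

Answer: REJECT

Derivation:
S₀ = ε-closure({0}) = {0,1,2}
'd' @ 1: {}  — no active states
rest 'abbc' ignored (set empty)
end set {} — state 1 not in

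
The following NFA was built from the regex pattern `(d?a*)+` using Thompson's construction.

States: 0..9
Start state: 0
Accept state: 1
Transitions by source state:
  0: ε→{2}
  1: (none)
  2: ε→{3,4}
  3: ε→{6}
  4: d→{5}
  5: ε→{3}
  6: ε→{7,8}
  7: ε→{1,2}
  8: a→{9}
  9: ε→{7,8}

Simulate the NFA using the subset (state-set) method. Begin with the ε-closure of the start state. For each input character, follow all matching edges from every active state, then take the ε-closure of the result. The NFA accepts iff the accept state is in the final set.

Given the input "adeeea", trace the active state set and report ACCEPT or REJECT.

Answer: REJECT

Derivation:
S₀ = ε-closure({0}) = {0,1,2,3,4,6,7,8}
'a' @ 1: {1,2,3,4,6,7,8,9}  (accept∈set)
'd' @ 2: {1,2,3,4,5,6,7,8}  (accept∈set)
'e' @ 3: {}  — state set empty
rest 'eea' ignored (set empty)
final: {}; accept 1 not in set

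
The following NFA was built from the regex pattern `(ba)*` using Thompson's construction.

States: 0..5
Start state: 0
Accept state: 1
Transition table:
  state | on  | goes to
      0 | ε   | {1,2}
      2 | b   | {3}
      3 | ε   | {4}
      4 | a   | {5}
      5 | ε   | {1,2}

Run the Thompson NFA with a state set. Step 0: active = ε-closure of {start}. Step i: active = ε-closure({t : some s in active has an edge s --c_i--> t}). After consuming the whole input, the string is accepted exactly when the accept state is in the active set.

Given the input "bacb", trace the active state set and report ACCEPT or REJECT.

Answer: REJECT

Steps:
start: ε-closure({0}) = {0,1,2}
'b' @ 1: {3,4}
'a' @ 2: {1,2,5}  [accepting]
'c' @ 3: {}  — no active states
rest 'b' ignored (set empty)
end set {} — state 1 not in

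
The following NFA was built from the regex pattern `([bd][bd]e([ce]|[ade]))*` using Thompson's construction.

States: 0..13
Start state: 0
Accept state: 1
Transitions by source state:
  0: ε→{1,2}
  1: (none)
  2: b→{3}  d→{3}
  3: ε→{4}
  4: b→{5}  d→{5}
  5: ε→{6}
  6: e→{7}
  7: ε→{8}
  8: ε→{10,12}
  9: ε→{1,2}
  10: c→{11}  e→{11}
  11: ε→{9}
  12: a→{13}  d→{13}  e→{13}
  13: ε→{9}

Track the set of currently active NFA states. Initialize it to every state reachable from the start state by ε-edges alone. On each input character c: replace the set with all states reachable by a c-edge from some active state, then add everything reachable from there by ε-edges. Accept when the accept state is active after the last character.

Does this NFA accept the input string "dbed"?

start: ε-closure({0}) = {0,1,2}
'd' @ 1: {3,4}
'b' @ 2: {5,6}
'e' @ 3: {7,8,10,12}
'd' @ 4: {1,2,9,13}  ✓accept
end set {1,2,9,13} — state 1 in

Answer: ACCEPT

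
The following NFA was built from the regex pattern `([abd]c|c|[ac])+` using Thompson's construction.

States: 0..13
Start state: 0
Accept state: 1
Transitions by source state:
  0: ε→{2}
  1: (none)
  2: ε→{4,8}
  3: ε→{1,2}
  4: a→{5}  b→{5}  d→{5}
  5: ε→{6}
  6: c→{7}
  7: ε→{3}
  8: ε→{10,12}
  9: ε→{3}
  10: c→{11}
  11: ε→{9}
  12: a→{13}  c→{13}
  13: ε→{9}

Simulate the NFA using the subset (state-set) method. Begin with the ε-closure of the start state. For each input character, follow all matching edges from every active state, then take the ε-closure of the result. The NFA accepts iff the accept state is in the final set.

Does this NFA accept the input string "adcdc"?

S₀ = ε-closure({0}) = {0,2,4,8,10,12}
'a' @ 1: {1,2,3,4,5,6,8,9,10,12,13}  [accepting]
'd' @ 2: {5,6}
'c' @ 3: {1,2,3,4,7,8,10,12}  [accepting]
'd' @ 4: {5,6}
'c' @ 5: {1,2,3,4,7,8,10,12}  [accepting]
final: {1,2,3,4,7,8,10,12}; accept 1 in set

Answer: ACCEPT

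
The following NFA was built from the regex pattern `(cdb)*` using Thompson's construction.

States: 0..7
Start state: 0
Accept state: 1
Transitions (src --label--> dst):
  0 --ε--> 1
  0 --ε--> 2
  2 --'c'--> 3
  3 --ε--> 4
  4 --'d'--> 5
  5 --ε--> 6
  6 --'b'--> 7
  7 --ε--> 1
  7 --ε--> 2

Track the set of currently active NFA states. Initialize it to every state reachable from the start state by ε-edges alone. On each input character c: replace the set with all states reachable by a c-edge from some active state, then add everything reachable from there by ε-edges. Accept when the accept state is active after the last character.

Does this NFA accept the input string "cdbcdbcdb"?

start: ε-closure({0}) = {0,1,2}
'c' @ 1: {3,4}
'd' @ 2: {5,6}
'b' @ 3: {1,2,7}  [accepting]
'c' @ 4: {3,4}
'd' @ 5: {5,6}
'b' @ 6: {1,2,7}  [accepting]
'c' @ 7: {3,4}
'd' @ 8: {5,6}
'b' @ 9: {1,2,7}  [accepting]
after full input: {1,2,7}  (accept=1 in)

Answer: ACCEPT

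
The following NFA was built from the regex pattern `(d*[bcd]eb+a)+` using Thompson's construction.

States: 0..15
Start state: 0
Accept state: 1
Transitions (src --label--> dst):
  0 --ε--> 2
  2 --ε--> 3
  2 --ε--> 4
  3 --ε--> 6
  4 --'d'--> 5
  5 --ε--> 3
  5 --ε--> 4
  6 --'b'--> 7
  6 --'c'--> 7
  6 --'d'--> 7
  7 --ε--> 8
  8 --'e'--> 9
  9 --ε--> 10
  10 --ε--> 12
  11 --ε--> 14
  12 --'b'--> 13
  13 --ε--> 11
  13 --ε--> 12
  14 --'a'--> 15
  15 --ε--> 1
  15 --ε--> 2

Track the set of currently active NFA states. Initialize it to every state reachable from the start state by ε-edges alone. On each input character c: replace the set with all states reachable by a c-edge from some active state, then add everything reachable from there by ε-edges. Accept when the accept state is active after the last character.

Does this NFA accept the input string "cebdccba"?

Answer: REJECT

Steps:
initial (ε-close {0}): {0,2,3,4,6}
'c' @ 1: {7,8}
'e' @ 2: {9,10,12}
'b' @ 3: {11,12,13,14}
'd' @ 4: {}  — dead — no transitions
rest 'ccba' ignored (set empty)
end set {} — state 1 not in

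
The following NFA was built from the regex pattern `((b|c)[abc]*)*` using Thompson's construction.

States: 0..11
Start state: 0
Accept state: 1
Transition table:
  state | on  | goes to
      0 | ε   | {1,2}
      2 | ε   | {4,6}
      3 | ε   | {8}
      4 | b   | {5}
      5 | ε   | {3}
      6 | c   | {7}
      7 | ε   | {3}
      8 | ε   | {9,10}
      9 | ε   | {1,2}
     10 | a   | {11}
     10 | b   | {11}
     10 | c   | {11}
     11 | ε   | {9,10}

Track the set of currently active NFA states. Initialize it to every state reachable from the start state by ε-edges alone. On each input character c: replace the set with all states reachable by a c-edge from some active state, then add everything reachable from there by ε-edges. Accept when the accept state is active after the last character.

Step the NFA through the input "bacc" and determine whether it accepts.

S₀ = ε-closure({0}) = {0,1,2,4,6}
'b' @ 1: {1,2,3,4,5,6,8,9,10}  ✓accept
'a' @ 2: {1,2,4,6,9,10,11}  ✓accept
'c' @ 3: {1,2,3,4,6,7,8,9,10,11}  ✓accept
'c' @ 4: {1,2,3,4,6,7,8,9,10,11}  ✓accept
end set {1,2,3,4,6,7,8,9,10,11} — state 1 in

Answer: ACCEPT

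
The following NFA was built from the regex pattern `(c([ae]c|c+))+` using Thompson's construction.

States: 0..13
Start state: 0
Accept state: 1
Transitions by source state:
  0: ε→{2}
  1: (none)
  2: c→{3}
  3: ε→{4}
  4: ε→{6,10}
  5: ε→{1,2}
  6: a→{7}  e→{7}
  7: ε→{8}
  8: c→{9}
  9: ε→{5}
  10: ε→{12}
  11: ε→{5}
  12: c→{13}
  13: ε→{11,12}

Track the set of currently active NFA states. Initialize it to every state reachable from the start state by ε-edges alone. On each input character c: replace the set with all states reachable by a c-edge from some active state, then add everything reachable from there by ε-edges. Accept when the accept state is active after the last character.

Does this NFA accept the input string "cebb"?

initial (ε-close {0}): {0,2}
'c' @ 1: {3,4,6,10,12}
'e' @ 2: {7,8}
'b' @ 3: {}  — no active states
rest 'b' ignored (set empty)
final: {}; accept 1 not in set

Answer: REJECT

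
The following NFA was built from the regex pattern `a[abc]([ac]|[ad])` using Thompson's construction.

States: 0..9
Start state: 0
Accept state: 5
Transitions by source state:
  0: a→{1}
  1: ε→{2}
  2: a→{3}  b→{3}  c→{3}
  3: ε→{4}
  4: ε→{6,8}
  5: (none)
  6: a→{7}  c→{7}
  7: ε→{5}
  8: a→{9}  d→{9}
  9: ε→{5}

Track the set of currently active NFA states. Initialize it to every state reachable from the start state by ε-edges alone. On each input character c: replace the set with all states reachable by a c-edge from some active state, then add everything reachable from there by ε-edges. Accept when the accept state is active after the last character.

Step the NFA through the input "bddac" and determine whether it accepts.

Answer: REJECT

Steps:
start: ε-closure({0}) = {0}
'b' @ 1: {}  — dead — no transitions
rest 'ddac' ignored (set empty)
after full input: {}  (accept=5 not in)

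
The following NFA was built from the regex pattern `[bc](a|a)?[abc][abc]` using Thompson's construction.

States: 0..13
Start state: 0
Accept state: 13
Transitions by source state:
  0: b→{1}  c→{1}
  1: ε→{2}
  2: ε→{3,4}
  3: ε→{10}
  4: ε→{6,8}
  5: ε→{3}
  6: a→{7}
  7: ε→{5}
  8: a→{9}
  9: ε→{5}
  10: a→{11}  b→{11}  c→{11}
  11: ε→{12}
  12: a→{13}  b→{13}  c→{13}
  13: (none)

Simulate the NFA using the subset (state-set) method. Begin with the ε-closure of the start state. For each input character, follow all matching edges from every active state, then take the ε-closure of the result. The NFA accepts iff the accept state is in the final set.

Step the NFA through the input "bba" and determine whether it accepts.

start: ε-closure({0}) = {0}
'b' @ 1: {1,2,3,4,6,8,10}
'b' @ 2: {11,12}
'a' @ 3: {13}  (accept∈set)
after full input: {13}  (accept=13 in)

Answer: ACCEPT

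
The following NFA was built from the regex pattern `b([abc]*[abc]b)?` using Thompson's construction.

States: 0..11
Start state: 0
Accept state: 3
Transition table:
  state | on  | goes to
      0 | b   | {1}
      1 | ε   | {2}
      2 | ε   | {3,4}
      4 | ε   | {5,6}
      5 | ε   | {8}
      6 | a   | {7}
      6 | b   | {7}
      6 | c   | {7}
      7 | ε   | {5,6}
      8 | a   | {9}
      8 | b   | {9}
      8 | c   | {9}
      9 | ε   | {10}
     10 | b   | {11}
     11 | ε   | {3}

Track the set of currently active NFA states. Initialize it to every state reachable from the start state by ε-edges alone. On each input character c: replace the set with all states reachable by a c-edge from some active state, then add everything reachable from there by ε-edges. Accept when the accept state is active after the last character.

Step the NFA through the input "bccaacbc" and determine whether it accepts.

start: ε-closure({0}) = {0}
'b' @ 1: {1,2,3,4,5,6,8}  (accept∈set)
'c' @ 2: {5,6,7,8,9,10}
'c' @ 3: {5,6,7,8,9,10}
'a' @ 4: {5,6,7,8,9,10}
'a' @ 5: {5,6,7,8,9,10}
'c' @ 6: {5,6,7,8,9,10}
'b' @ 7: {3,5,6,7,8,9,10,11}  (accept∈set)
'c' @ 8: {5,6,7,8,9,10}
end set {5,6,7,8,9,10} — state 3 not in

Answer: REJECT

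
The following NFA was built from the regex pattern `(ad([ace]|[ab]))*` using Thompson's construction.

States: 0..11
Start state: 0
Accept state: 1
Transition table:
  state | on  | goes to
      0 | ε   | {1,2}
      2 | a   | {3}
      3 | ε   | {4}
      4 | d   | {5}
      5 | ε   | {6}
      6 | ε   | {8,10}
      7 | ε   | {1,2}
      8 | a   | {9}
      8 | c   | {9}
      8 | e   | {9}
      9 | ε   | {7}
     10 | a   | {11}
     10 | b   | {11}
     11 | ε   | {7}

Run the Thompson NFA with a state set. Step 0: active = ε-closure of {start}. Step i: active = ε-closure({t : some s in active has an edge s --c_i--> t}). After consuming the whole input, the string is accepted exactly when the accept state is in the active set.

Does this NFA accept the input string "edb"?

Answer: REJECT

Steps:
start: ε-closure({0}) = {0,1,2}
'e' @ 1: {}  — no active states
rest 'db' ignored (set empty)
after full input: {}  (accept=1 not in)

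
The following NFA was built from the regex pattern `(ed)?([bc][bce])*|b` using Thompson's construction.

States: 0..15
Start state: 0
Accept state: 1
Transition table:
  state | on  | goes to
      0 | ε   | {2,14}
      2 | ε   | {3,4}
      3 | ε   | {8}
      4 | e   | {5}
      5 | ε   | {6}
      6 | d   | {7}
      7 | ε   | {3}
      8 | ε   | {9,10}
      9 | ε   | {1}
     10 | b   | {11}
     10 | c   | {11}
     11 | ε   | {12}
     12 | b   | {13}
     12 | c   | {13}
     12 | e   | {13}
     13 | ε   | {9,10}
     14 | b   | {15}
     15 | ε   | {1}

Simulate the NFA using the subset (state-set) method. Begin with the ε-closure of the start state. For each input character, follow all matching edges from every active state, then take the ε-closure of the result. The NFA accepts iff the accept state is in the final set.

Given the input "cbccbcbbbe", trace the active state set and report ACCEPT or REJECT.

start: ε-closure({0}) = {0,1,2,3,4,8,9,10,14}
'c' @ 1: {11,12}
'b' @ 2: {1,9,10,13}  (accept∈set)
'c' @ 3: {11,12}
'c' @ 4: {1,9,10,13}  (accept∈set)
'b' @ 5: {11,12}
'c' @ 6: {1,9,10,13}  (accept∈set)
'b' @ 7: {11,12}
'b' @ 8: {1,9,10,13}  (accept∈set)
'b' @ 9: {11,12}
'e' @ 10: {1,9,10,13}  (accept∈set)
end set {1,9,10,13} — state 1 in

Answer: ACCEPT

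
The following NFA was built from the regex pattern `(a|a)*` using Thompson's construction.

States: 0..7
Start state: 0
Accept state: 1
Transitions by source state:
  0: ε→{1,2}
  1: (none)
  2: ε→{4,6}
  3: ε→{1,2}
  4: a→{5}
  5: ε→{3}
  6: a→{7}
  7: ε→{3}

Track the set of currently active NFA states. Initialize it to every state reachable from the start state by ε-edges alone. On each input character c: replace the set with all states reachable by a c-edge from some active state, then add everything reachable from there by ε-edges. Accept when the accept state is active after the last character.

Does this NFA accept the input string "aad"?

S₀ = ε-closure({0}) = {0,1,2,4,6}
'a' @ 1: {1,2,3,4,5,6,7}  (accept∈set)
'a' @ 2: {1,2,3,4,5,6,7}  (accept∈set)
'd' @ 3: {}  — no active states
end set {} — state 1 not in

Answer: REJECT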